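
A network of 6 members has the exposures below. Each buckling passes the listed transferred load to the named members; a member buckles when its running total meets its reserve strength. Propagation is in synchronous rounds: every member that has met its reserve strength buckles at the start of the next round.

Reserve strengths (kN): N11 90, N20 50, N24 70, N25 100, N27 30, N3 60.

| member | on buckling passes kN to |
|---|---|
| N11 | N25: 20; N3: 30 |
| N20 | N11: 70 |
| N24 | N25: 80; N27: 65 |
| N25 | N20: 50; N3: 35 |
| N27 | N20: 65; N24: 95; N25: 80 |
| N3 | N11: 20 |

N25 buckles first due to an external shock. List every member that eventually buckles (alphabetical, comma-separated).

N20, N25

Round 1 — N25 buckles (initial).
  N20: +50 → 50 ≥ 50
  N3: +35 → 35 < 60
Round 2 — N20 buckles.
  N11: +70 → 70 < 90
No further bucklings.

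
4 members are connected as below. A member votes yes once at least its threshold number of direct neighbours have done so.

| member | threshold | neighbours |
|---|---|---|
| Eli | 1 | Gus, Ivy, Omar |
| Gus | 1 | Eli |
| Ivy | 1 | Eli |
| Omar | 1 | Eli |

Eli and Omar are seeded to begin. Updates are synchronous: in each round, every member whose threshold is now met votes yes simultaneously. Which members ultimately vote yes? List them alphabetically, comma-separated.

Eli, Gus, Ivy, Omar

Round 1 — Eli, Omar vote yes (initial).
Round 2 — checking thresholds:
  Gus: 1 of 1 neighbours ≥ 1, votes yes.
  Ivy: 1 of 1 neighbours ≥ 1, votes yes.
Round 3 — no new yes votes; cascade stops.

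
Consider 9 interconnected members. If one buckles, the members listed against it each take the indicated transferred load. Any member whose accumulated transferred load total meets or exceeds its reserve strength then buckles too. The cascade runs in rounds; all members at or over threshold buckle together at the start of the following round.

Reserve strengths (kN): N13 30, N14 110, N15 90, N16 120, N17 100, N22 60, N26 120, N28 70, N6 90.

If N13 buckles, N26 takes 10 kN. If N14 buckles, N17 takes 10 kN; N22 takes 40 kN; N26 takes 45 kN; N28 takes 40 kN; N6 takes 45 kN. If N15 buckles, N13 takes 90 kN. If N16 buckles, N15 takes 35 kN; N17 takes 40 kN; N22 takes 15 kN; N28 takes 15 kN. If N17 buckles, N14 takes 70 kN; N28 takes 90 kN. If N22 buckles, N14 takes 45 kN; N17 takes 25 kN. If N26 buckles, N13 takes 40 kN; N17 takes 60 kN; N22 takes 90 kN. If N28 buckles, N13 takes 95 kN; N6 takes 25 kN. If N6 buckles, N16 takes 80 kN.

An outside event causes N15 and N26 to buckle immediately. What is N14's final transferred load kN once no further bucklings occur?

Round 1 — N15, N26 buckle (initial).
  N13: +90+40 → 130 ≥ 30
  N17: +60 → 60 < 100
  N22: +90 → 90 ≥ 60
Round 2 — N13, N22 buckle.
  N14: +45 → 45 < 110
  N17: +25 → 85 < 100
No further bucklings.

45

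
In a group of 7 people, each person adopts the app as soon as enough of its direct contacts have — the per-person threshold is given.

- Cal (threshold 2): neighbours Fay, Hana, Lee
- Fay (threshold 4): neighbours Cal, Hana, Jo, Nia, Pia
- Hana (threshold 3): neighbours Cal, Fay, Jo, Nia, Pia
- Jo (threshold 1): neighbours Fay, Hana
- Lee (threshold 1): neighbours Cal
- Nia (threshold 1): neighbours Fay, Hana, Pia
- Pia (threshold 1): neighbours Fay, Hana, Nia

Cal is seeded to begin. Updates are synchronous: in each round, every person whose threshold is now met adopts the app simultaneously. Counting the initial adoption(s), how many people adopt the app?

2

Round 1 — Cal adopts the app (initial).
Round 2 — checking thresholds:
  Fay: 1 of 5 neighbours < 4, not yet.
  Hana: 1 of 5 neighbours < 3, not yet.
  Lee: 1 of 1 neighbours ≥ 1, adopts the app.
Round 3 — no new adoptions; cascade stops.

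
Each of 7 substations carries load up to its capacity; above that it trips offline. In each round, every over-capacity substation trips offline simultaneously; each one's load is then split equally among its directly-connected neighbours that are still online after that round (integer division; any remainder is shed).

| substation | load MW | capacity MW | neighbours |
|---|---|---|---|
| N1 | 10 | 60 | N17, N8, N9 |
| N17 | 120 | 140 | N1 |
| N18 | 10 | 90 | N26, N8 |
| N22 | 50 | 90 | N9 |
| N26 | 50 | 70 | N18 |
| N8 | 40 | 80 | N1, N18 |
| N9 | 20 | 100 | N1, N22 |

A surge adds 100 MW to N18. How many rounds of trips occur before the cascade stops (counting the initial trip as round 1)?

Round 1 — N18 at 110 > 90. N18 trips offline.
  N18 sheds 110 MW to N26, N8: 55 each.
    N26: 50+55 = 105 > 70
    N8: 40+55 = 95 > 80
Round 2 — N26, N8 trip offline.
  N26 sheds 105 MW: no online neighbours, lost.
  N8 sheds 95 MW to N1: 95 each.
    N1: 10+95 = 105 > 60
Round 3 — N1 trips offline.
  N1 sheds 105 MW to N17, N9: 52 each (1 lost).
    N17: 120+52 = 172 > 140
    N9: 20+52 = 72 ≤ 100
Round 4 — N17 trips offline.
  N17 sheds 172 MW: no online neighbours, lost.
No further trips.

4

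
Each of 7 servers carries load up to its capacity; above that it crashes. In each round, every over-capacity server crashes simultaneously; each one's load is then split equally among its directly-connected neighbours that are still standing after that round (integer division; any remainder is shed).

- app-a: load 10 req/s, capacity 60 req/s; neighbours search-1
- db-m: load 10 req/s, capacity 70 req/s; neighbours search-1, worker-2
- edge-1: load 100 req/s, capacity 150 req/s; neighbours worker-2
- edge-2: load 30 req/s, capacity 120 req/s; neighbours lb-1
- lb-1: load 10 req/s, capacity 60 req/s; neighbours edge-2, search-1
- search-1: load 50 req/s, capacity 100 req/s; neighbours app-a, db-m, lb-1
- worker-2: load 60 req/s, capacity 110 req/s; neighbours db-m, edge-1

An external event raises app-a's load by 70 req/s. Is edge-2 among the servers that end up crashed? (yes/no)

Round 1 — app-a at 80 > 60. app-a crashes.
  app-a sheds 80 req/s to search-1: 80 each.
    search-1: 50+80 = 130 > 100
Round 2 — search-1 crashes.
  search-1 sheds 130 req/s to db-m, lb-1: 65 each.
    db-m: 10+65 = 75 > 70
    lb-1: 10+65 = 75 > 60
Round 3 — db-m, lb-1 crash.
  db-m sheds 75 req/s to worker-2: 75 each.
    worker-2: 60+75 = 135 > 110
  lb-1 sheds 75 req/s to edge-2: 75 each.
    edge-2: 30+75 = 105 ≤ 120
Round 4 — worker-2 crashes.
  worker-2 sheds 135 req/s to edge-1: 135 each.
    edge-1: 100+135 = 235 > 150
Round 5 — edge-1 crashes.
  edge-1 sheds 235 req/s: no online neighbours, lost.
No further crashes.

no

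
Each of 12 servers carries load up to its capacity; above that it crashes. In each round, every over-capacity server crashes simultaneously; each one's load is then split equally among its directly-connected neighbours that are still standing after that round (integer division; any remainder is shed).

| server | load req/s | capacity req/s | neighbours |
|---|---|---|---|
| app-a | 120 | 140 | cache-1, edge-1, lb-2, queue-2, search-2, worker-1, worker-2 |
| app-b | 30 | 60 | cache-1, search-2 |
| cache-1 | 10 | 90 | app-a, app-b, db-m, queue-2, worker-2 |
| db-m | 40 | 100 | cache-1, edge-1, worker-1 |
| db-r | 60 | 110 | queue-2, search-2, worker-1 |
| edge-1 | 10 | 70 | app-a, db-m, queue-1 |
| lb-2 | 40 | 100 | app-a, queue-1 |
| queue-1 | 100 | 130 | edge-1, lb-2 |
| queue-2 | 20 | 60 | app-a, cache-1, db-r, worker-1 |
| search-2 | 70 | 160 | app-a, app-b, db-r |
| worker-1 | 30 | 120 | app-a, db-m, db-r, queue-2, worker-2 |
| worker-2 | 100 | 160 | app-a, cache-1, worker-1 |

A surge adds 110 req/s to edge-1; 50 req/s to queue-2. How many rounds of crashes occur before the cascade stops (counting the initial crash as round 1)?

Round 1 — edge-1 at 120 > 70; queue-2 at 70 > 60. edge-1, queue-2 crash.
  edge-1 sheds 120 req/s to app-a, db-m, queue-1: 40 each.
    app-a: 120+40 = 160 > 140
    db-m: 40+40 = 80 ≤ 100
    queue-1: 100+40 = 140 > 130
  queue-2 sheds 70 req/s to app-a, cache-1, db-r, worker-1: 17 each (2 lost).
    app-a: 160+17 = 177 > 140
    cache-1: 10+17 = 27 ≤ 90
    db-r: 60+17 = 77 ≤ 110
    worker-1: 30+17 = 47 ≤ 120
Round 2 — app-a, queue-1 crash.
  app-a sheds 177 req/s to cache-1, lb-2, search-2, worker-1, worker-2: 35 each (2 lost).
    cache-1: 27+35 = 62 ≤ 90
    lb-2: 40+35 = 75 ≤ 100
    search-2: 70+35 = 105 ≤ 160
    worker-1: 47+35 = 82 ≤ 120
    worker-2: 100+35 = 135 ≤ 160
  queue-1 sheds 140 req/s to lb-2: 140 each.
    lb-2: 75+140 = 215 > 100
Round 3 — lb-2 crashes.
  lb-2 sheds 215 req/s: no online neighbours, lost.
No further crashes.

3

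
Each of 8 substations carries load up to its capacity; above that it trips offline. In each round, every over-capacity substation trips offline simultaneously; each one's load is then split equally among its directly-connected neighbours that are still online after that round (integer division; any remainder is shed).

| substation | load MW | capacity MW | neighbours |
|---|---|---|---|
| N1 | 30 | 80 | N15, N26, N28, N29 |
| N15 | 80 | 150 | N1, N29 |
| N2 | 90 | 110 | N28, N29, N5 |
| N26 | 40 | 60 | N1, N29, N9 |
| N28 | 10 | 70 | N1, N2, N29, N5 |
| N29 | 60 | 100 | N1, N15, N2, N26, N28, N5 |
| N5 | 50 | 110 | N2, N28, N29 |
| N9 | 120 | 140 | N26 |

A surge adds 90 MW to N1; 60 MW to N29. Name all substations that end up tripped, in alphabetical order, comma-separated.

Round 1 — N1 at 120 > 80; N29 at 120 > 100. N1, N29 trip offline.
  N1 sheds 120 MW to N15, N26, N28: 40 each.
    N15: 80+40 = 120 ≤ 150
    N26: 40+40 = 80 > 60
    N28: 10+40 = 50 ≤ 70
  N29 sheds 120 MW to N15, N2, N26, N28, N5: 24 each.
    N15: 120+24 = 144 ≤ 150
    N2: 90+24 = 114 > 110
    N26: 80+24 = 104 > 60
    N28: 50+24 = 74 > 70
    N5: 50+24 = 74 ≤ 110
Round 2 — N2, N26, N28 trip offline.
  N2 sheds 114 MW to N5: 114 each.
    N5: 74+114 = 188 > 110
  N26 sheds 104 MW to N9: 104 each.
    N9: 120+104 = 224 > 140
  N28 sheds 74 MW to N5: 74 each.
    N5: 188+74 = 262 > 110
Round 3 — N5, N9 trip offline.
  N5 sheds 262 MW: no online neighbours, lost.
  N9 sheds 224 MW: no online neighbours, lost.
No further trips.

N1, N2, N26, N28, N29, N5, N9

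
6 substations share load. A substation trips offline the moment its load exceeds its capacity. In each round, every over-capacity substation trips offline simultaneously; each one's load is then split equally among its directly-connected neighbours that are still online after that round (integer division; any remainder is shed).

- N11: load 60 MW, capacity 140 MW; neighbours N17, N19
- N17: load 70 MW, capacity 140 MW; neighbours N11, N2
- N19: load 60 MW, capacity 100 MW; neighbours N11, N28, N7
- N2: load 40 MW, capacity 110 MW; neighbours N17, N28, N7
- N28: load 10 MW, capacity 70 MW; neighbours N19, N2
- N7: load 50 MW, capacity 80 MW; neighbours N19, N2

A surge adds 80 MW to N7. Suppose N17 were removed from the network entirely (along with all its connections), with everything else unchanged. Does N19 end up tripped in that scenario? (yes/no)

With N17 removed:
Round 1 — N7 at 130 > 80. N7 trips offline.
  N7 sheds 130 MW to N19, N2: 65 each.
    N19: 60+65 = 125 > 100
    N2: 40+65 = 105 ≤ 110
Round 2 — N19 trips offline.
  N19 sheds 125 MW to N11, N28: 62 each (1 lost).
    N11: 60+62 = 122 ≤ 140
    N28: 10+62 = 72 > 70
Round 3 — N28 trips offline.
  N28 sheds 72 MW to N2: 72 each.
    N2: 105+72 = 177 > 110
Round 4 — N2 trips offline.
  N2 sheds 177 MW: no online neighbours, lost.
No further trips.

yes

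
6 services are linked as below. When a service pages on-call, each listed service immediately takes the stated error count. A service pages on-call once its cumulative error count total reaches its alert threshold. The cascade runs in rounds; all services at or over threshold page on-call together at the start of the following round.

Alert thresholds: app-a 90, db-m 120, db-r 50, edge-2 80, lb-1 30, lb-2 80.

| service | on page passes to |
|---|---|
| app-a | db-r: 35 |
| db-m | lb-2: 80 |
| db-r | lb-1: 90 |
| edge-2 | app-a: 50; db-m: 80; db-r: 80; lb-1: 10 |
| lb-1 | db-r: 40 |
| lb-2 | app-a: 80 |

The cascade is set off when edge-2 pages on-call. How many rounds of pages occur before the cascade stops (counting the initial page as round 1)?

Round 1 — edge-2 pages on-call (initial).
  app-a: +50 → 50 < 90
  db-m: +80 → 80 < 120
  db-r: +80 → 80 ≥ 50
  lb-1: +10 → 10 < 30
Round 2 — db-r pages on-call.
  lb-1: +90 → 100 ≥ 30
Round 3 — lb-1 pages on-call.
No further pages.

3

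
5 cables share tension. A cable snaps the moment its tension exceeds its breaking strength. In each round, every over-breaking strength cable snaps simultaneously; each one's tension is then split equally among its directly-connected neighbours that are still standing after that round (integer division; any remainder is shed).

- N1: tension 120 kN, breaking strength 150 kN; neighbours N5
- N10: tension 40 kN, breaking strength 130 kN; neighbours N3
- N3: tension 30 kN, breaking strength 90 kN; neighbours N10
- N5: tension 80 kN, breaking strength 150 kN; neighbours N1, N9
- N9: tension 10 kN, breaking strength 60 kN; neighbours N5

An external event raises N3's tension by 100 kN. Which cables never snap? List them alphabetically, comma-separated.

Round 1 — N3 at 130 > 90. N3 snaps.
  N3 sheds 130 kN to N10: 130 each.
    N10: 40+130 = 170 > 130
Round 2 — N10 snaps.
  N10 sheds 170 kN: no online neighbours, lost.
No further breaks.

N1, N5, N9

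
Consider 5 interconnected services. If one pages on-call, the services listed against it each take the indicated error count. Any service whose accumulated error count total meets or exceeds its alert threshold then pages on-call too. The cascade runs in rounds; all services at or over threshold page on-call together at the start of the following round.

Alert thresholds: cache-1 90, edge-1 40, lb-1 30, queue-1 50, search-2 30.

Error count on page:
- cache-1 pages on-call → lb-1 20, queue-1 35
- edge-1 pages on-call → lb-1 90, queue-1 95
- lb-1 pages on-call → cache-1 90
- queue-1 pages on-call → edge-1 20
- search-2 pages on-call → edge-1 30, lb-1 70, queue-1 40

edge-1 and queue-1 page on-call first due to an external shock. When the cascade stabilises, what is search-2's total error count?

0

Round 1 — edge-1, queue-1 page on-call (initial).
  lb-1: +90 → 90 ≥ 30
Round 2 — lb-1 pages on-call.
  cache-1: +90 → 90 ≥ 90
Round 3 — cache-1 pages on-call.
No further pages.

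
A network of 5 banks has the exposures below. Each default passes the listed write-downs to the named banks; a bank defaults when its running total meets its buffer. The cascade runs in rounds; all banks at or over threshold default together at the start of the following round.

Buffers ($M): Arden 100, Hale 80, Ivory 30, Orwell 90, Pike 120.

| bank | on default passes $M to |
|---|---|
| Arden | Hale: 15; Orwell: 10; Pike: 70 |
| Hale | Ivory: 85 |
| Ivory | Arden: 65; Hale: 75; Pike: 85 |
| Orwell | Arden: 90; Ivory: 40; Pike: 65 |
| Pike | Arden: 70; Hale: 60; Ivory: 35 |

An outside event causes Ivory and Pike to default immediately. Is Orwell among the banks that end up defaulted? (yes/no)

no

Round 1 — Ivory, Pike default (initial).
  Arden: +65+70 → 135 ≥ 100
  Hale: +75+60 → 135 ≥ 80
Round 2 — Arden, Hale default.
  Orwell: +10 → 10 < 90
No further defaults.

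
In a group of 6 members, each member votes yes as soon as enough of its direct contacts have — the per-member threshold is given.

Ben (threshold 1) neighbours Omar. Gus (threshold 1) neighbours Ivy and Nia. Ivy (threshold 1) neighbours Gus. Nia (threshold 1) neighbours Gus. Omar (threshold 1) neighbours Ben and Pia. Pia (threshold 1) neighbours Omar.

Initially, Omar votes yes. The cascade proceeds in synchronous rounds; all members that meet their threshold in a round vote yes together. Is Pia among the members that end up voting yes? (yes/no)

yes

Round 1 — Omar votes yes (initial).
Round 2 — checking thresholds:
  Ben: 1 of 1 neighbours ≥ 1, votes yes.
  Pia: 1 of 1 neighbours ≥ 1, votes yes.
Round 3 — no new yes votes; cascade stops.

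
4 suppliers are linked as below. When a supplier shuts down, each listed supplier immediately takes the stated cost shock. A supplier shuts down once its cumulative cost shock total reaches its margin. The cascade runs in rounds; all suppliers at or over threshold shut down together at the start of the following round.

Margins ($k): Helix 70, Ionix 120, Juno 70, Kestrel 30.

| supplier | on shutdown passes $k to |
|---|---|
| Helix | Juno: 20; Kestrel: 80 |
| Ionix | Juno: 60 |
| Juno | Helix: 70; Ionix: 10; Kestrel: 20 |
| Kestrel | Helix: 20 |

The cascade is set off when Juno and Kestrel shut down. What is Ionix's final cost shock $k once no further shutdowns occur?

10

Round 1 — Juno, Kestrel shut down (initial).
  Helix: +70+20 → 90 ≥ 70
  Ionix: +10 → 10 < 120
Round 2 — Helix shuts down.
No further shutdowns.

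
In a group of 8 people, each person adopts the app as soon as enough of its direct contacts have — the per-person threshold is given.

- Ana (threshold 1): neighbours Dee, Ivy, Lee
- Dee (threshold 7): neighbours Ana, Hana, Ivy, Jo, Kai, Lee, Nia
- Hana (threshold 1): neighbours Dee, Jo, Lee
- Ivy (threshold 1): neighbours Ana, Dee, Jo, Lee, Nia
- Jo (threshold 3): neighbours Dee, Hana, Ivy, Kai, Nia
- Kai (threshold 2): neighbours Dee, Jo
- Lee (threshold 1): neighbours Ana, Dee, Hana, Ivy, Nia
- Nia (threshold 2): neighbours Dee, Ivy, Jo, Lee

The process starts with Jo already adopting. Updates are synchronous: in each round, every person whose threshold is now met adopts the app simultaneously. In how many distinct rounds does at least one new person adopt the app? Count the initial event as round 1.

Round 1 — Jo adopts the app (initial).
Round 2 — checking thresholds:
  Dee: 1 of 7 neighbours < 7, not yet.
  Hana: 1 of 3 neighbours ≥ 1, adopts the app.
  Ivy: 1 of 5 neighbours ≥ 1, adopts the app.
  Kai: 1 of 2 neighbours < 2, not yet.
  Nia: 1 of 4 neighbours < 2, not yet.
Round 3 — checking thresholds:
  Ana: 1 of 3 neighbours ≥ 1, adopts the app.
  Dee: 3 of 7 neighbours < 7, not yet.
  Kai: 1 of 2 neighbours < 2, not yet.
  Lee: 2 of 5 neighbours ≥ 1, adopts the app.
  Nia: 2 of 4 neighbours ≥ 2, adopts the app.
Round 4 — no new adoptions; cascade stops.

3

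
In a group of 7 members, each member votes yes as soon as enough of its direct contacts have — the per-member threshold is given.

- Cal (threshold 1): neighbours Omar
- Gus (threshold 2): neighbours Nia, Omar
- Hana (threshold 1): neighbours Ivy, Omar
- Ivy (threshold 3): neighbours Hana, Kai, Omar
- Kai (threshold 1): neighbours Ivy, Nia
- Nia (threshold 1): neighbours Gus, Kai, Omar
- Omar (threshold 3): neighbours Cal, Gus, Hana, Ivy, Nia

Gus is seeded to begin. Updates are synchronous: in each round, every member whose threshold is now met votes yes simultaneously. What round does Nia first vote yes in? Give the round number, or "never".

Round 1 — Gus votes yes (initial).
Round 2 — checking thresholds:
  Nia: 1 of 3 neighbours ≥ 1, votes yes.
  Omar: 1 of 5 neighbours < 3, holds.
Round 3 — checking thresholds:
  Kai: 1 of 2 neighbours ≥ 1, votes yes.
  Omar: 2 of 5 neighbours < 3, holds.
Round 4 — no new yes votes; cascade stops.

2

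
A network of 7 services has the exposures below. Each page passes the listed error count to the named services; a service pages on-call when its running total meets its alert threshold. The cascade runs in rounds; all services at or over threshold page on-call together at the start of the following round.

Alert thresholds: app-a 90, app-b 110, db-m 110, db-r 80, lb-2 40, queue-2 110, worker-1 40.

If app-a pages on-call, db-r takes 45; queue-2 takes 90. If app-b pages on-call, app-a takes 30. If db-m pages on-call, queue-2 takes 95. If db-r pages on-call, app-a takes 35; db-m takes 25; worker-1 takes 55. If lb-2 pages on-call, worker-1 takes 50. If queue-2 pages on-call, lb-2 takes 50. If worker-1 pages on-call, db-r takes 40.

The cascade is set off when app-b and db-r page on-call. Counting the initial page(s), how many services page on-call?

Round 1 — app-b, db-r page on-call (initial).
  app-a: +30+35 → 65 < 90
  db-m: +25 → 25 < 110
  worker-1: +55 → 55 ≥ 40
Round 2 — worker-1 pages on-call.
No further pages.

3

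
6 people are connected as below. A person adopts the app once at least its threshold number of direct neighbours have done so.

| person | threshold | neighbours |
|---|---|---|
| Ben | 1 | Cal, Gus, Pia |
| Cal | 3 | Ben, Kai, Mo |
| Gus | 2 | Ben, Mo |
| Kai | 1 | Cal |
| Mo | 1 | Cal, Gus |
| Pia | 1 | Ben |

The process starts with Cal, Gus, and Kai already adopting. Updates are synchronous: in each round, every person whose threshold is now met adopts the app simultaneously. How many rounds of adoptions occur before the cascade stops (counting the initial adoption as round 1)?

Round 1 — Cal, Gus, Kai adopt the app (initial).
Round 2 — checking thresholds:
  Ben: 2 of 3 neighbours ≥ 1, adopts the app.
  Mo: 2 of 2 neighbours ≥ 1, adopts the app.
Round 3 — checking thresholds:
  Pia: 1 of 1 neighbours ≥ 1, adopts the app.
Round 4 — no new adoptions; cascade stops.

3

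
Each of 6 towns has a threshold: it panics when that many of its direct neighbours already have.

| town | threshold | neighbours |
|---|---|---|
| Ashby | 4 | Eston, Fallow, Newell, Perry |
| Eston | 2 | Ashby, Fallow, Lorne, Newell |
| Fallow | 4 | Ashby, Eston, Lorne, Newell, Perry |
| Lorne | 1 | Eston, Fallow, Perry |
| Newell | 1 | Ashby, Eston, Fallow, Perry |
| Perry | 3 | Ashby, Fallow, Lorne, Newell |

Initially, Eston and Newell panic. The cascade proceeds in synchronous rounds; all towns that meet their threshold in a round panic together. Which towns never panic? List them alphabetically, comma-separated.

Round 1 — Eston, Newell panic (initial).
Round 2 — checking thresholds:
  Ashby: 2 of 4 neighbours < 4, holds.
  Fallow: 2 of 5 neighbours < 4, holds.
  Lorne: 1 of 3 neighbours ≥ 1, panics.
  Perry: 1 of 4 neighbours < 3, holds.
Round 3 — no new panics; cascade stops.

Ashby, Fallow, Perry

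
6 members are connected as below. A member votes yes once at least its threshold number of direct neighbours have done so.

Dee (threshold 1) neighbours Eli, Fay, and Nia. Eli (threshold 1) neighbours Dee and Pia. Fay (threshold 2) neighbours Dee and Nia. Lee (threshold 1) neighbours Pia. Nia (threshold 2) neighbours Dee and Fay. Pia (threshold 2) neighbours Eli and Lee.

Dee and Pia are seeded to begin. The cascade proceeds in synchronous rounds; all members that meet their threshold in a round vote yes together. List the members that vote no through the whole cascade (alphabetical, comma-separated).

Round 1 — Dee, Pia vote yes (initial).
Round 2 — checking thresholds:
  Eli: 2 of 2 neighbours ≥ 1, votes yes.
  Fay: 1 of 2 neighbours < 2, not yet.
  Lee: 1 of 1 neighbours ≥ 1, votes yes.
  Nia: 1 of 2 neighbours < 2, not yet.
Round 3 — no new yes votes; cascade stops.

Fay, Nia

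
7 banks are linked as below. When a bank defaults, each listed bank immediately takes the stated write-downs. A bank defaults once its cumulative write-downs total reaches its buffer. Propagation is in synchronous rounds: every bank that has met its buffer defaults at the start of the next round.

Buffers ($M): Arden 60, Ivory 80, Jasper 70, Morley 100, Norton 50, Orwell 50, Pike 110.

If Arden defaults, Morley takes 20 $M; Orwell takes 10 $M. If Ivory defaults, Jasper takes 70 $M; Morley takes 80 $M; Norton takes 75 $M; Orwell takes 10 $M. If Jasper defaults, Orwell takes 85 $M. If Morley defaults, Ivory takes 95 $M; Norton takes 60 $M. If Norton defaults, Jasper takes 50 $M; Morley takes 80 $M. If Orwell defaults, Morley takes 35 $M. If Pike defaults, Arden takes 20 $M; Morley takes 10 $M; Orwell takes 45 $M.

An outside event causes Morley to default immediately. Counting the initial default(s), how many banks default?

5

Round 1 — Morley defaults (initial).
  Ivory: +95 → 95 ≥ 80
  Norton: +60 → 60 ≥ 50
Round 2 — Ivory, Norton default.
  Jasper: +70+50 → 120 ≥ 70
  Orwell: +10 → 10 < 50
Round 3 — Jasper defaults.
  Orwell: +85 → 95 ≥ 50
Round 4 — Orwell defaults.
No further defaults.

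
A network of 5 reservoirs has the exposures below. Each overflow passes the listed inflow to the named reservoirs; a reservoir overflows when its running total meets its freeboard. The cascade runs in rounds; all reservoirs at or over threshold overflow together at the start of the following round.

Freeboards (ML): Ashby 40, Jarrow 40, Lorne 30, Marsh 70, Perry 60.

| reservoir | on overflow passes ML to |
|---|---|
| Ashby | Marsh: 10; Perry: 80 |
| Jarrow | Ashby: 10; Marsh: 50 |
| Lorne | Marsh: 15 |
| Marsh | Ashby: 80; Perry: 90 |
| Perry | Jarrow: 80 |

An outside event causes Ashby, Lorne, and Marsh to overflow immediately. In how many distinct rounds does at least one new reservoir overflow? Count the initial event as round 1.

3

Round 1 — Ashby, Lorne, Marsh overflow (initial).
  Perry: +80+90 → 170 ≥ 60
Round 2 — Perry overflows.
  Jarrow: +80 → 80 ≥ 40
Round 3 — Jarrow overflows.
No further overflows.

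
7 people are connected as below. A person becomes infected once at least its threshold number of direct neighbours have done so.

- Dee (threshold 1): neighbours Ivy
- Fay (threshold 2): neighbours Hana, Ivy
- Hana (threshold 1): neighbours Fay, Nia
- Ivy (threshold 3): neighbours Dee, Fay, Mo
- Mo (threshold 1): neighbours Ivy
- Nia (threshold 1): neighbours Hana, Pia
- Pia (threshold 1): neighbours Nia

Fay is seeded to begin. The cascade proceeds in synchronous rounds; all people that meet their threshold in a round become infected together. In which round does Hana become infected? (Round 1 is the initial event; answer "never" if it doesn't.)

Round 1 — Fay becomes infected (initial).
Round 2 — checking thresholds:
  Hana: 1 of 2 neighbours ≥ 1, becomes infected.
  Ivy: 1 of 3 neighbours < 3, below threshold.
Round 3 — checking thresholds:
  Ivy: 1 of 3 neighbours < 3, below threshold.
  Nia: 1 of 2 neighbours ≥ 1, becomes infected.
Round 4 — checking thresholds:
  Ivy: 1 of 3 neighbours < 3, below threshold.
  Pia: 1 of 1 neighbours ≥ 1, becomes infected.
Round 5 — no new infections; cascade stops.

2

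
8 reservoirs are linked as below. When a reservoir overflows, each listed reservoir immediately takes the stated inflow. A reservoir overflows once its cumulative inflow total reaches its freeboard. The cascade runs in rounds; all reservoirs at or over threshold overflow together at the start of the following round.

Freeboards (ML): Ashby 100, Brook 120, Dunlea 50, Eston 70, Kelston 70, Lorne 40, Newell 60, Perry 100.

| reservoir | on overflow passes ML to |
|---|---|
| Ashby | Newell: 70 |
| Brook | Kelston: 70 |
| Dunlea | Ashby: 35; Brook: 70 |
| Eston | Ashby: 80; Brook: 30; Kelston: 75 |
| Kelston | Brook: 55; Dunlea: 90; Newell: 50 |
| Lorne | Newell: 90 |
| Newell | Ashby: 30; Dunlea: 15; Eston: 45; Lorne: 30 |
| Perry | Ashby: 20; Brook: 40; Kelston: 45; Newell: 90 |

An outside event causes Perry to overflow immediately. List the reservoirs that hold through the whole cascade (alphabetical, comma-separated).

Ashby, Brook, Dunlea, Eston, Kelston, Lorne

Round 1 — Perry overflows (initial).
  Ashby: +20 → 20 < 100
  Brook: +40 → 40 < 120
  Kelston: +45 → 45 < 70
  Newell: +90 → 90 ≥ 60
Round 2 — Newell overflows.
  Ashby: +30 → 50 < 100
  Dunlea: +15 → 15 < 50
  Eston: +45 → 45 < 70
  Lorne: +30 → 30 < 40
No further overflows.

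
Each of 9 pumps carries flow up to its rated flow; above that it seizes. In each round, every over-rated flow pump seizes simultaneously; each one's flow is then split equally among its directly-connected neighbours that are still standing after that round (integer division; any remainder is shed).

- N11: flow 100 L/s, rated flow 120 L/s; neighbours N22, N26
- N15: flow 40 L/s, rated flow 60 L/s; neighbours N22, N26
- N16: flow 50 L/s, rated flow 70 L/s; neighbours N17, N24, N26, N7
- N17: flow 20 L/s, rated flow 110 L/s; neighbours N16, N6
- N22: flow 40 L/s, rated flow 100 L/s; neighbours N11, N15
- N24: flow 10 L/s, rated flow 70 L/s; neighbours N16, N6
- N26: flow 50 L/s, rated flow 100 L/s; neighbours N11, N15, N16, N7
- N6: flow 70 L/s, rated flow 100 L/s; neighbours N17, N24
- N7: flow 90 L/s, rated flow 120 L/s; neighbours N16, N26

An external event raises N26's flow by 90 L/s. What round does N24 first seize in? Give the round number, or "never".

never

Round 1 — N26 at 140 > 100. N26 seizes.
  N26 sheds 140 L/s to N11, N15, N16, N7: 35 each.
    N11: 100+35 = 135 > 120
    N15: 40+35 = 75 > 60
    N16: 50+35 = 85 > 70
    N7: 90+35 = 125 > 120
Round 2 — N11, N15, N16, N7 seize.
  N11 sheds 135 L/s to N22: 135 each.
    N22: 40+135 = 175 > 100
  N15 sheds 75 L/s to N22: 75 each.
    N22: 175+75 = 250 > 100
  N16 sheds 85 L/s to N17, N24: 42 each (1 lost).
    N17: 20+42 = 62 ≤ 110
    N24: 10+42 = 52 ≤ 70
  N7 sheds 125 L/s: no online neighbours, lost.
Round 3 — N22 seizes.
  N22 sheds 250 L/s: no online neighbours, lost.
No further seizures.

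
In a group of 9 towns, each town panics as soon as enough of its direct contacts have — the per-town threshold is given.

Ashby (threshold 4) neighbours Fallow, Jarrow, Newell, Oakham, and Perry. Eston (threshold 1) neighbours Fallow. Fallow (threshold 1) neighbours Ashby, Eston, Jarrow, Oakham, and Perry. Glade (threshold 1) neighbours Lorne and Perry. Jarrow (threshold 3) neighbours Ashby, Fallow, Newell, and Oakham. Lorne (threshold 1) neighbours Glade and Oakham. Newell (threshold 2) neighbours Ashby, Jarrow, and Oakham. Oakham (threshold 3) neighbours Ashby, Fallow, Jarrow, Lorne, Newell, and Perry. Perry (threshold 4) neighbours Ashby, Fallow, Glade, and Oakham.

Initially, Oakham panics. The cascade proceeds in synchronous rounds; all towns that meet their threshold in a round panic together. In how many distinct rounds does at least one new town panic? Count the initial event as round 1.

Round 1 — Oakham panics (initial).
Round 2 — checking thresholds:
  Ashby: 1 of 5 neighbours < 4, below threshold.
  Fallow: 1 of 5 neighbours ≥ 1, panics.
  Jarrow: 1 of 4 neighbours < 3, below threshold.
  Lorne: 1 of 2 neighbours ≥ 1, panics.
  Newell: 1 of 3 neighbours < 2, below threshold.
  Perry: 1 of 4 neighbours < 4, below threshold.
Round 3 — checking thresholds:
  Ashby: 2 of 5 neighbours < 4, below threshold.
  Eston: 1 of 1 neighbours ≥ 1, panics.
  Glade: 1 of 2 neighbours ≥ 1, panics.
  Jarrow: 2 of 4 neighbours < 3, below threshold.
  Newell: 1 of 3 neighbours < 2, below threshold.
  Perry: 2 of 4 neighbours < 4, below threshold.
Round 4 — no new panics; cascade stops.

3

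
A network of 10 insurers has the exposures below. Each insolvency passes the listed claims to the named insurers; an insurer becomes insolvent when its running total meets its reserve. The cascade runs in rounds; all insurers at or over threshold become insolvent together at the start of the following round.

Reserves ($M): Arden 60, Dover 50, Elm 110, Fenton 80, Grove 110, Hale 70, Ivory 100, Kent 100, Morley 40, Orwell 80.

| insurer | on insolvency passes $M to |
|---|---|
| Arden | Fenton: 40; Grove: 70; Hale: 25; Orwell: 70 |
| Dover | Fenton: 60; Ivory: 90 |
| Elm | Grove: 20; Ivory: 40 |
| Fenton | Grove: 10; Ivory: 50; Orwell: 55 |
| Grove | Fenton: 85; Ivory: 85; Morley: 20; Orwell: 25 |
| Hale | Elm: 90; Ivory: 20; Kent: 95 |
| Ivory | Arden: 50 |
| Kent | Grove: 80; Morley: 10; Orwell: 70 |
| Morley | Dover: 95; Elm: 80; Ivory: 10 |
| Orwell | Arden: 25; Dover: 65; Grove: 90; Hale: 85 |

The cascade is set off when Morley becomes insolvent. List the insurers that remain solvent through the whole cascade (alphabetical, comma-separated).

Round 1 — Morley becomes insolvent (initial).
  Dover: +95 → 95 ≥ 50
  Elm: +80 → 80 < 110
  Ivory: +10 → 10 < 100
Round 2 — Dover becomes insolvent.
  Fenton: +60 → 60 < 80
  Ivory: +90 → 100 ≥ 100
Round 3 — Ivory becomes insolvent.
  Arden: +50 → 50 < 60
No further insolvencies.

Arden, Elm, Fenton, Grove, Hale, Kent, Orwell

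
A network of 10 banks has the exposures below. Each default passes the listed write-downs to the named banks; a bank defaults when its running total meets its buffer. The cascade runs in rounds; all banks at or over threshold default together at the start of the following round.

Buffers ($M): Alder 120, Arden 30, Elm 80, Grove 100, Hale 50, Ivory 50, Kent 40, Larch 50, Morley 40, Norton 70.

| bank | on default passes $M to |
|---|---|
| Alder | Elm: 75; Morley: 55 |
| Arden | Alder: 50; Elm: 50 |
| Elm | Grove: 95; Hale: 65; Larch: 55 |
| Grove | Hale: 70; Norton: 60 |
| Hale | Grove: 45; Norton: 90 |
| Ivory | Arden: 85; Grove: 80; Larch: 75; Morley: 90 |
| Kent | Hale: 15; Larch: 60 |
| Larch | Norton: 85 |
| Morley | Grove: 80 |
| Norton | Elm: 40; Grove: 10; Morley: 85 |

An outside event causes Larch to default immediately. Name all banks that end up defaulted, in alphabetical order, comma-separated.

Round 1 — Larch defaults (initial).
  Norton: +85 → 85 ≥ 70
Round 2 — Norton defaults.
  Elm: +40 → 40 < 80
  Grove: +10 → 10 < 100
  Morley: +85 → 85 ≥ 40
Round 3 — Morley defaults.
  Grove: +80 → 90 < 100
No further defaults.

Larch, Morley, Norton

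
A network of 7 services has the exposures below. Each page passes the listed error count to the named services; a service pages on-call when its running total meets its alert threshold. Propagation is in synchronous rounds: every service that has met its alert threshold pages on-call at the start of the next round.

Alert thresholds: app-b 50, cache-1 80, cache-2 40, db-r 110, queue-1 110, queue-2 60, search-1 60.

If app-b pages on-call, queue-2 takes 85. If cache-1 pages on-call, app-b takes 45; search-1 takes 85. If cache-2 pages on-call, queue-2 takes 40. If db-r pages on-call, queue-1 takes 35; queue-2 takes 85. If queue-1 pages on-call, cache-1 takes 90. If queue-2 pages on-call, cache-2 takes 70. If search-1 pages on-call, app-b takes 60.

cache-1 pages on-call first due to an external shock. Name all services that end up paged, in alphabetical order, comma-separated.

app-b, cache-1, cache-2, queue-2, search-1

Round 1 — cache-1 pages on-call (initial).
  app-b: +45 → 45 < 50
  search-1: +85 → 85 ≥ 60
Round 2 — search-1 pages on-call.
  app-b: +60 → 105 ≥ 50
Round 3 — app-b pages on-call.
  queue-2: +85 → 85 ≥ 60
Round 4 — queue-2 pages on-call.
  cache-2: +70 → 70 ≥ 40
Round 5 — cache-2 pages on-call.
No further pages.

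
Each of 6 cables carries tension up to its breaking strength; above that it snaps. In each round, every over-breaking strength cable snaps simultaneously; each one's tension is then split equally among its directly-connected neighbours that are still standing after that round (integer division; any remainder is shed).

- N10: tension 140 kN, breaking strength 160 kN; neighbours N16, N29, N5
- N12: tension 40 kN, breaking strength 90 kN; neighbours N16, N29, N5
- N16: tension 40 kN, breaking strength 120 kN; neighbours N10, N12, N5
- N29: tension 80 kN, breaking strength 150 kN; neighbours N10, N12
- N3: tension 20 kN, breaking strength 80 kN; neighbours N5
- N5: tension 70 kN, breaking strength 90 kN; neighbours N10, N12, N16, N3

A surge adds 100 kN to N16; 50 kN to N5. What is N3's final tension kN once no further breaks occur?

Round 1 — N16 at 140 > 120; N5 at 120 > 90. N16, N5 snap.
  N16 sheds 140 kN to N10, N12: 70 each.
    N10: 140+70 = 210 > 160
    N12: 40+70 = 110 > 90
  N5 sheds 120 kN to N10, N12, N3: 40 each.
    N10: 210+40 = 250 > 160
    N12: 110+40 = 150 > 90
    N3: 20+40 = 60 ≤ 80
Round 2 — N10, N12 snap.
  N10 sheds 250 kN to N29: 250 each.
    N29: 80+250 = 330 > 150
  N12 sheds 150 kN to N29: 150 each.
    N29: 330+150 = 480 > 150
Round 3 — N29 snaps.
  N29 sheds 480 kN: no online neighbours, lost.
No further breaks.

60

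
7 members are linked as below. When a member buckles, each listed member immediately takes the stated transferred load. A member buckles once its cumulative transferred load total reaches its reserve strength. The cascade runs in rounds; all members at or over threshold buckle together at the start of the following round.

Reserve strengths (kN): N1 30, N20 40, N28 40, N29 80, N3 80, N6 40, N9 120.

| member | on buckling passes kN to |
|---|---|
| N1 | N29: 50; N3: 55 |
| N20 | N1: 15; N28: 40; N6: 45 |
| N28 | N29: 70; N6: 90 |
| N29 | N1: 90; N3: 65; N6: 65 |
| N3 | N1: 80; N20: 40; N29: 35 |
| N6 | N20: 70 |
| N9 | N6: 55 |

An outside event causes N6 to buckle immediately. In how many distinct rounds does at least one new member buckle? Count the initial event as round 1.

Round 1 — N6 buckles (initial).
  N20: +70 → 70 ≥ 40
Round 2 — N20 buckles.
  N1: +15 → 15 < 30
  N28: +40 → 40 ≥ 40
Round 3 — N28 buckles.
  N29: +70 → 70 < 80
No further bucklings.

3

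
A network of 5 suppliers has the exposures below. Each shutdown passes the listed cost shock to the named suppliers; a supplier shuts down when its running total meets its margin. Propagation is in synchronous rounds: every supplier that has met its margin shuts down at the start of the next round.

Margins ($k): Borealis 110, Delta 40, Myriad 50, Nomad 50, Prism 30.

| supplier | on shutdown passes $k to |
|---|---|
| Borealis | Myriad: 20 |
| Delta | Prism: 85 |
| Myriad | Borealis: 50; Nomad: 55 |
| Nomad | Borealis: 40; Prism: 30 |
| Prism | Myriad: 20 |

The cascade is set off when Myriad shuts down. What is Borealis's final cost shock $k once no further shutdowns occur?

90

Round 1 — Myriad shuts down (initial).
  Borealis: +50 → 50 < 110
  Nomad: +55 → 55 ≥ 50
Round 2 — Nomad shuts down.
  Borealis: +40 → 90 < 110
  Prism: +30 → 30 ≥ 30
Round 3 — Prism shuts down.
No further shutdowns.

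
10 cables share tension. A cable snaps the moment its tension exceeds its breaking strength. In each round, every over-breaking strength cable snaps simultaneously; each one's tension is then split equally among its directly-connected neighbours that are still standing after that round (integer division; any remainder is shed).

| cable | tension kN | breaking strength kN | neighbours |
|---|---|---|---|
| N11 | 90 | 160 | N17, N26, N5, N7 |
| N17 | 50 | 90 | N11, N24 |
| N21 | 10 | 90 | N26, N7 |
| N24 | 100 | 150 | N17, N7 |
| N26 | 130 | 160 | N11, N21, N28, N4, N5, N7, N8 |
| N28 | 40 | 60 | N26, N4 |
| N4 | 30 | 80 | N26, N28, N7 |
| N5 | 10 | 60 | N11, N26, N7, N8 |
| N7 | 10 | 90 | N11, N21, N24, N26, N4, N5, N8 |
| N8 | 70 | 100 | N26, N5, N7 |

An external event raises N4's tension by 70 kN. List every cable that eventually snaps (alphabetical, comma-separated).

Round 1 — N4 at 100 > 80. N4 snaps.
  N4 sheds 100 kN to N26, N28, N7: 33 each (1 lost).
    N26: 130+33 = 163 > 160
    N28: 40+33 = 73 > 60
    N7: 10+33 = 43 ≤ 90
Round 2 — N26, N28 snap.
  N26 sheds 163 kN to N11, N21, N5, N7, N8: 32 each (3 lost).
    N11: 90+32 = 122 ≤ 160
    N21: 10+32 = 42 ≤ 90
    N5: 10+32 = 42 ≤ 60
    N7: 43+32 = 75 ≤ 90
    N8: 70+32 = 102 > 100
  N28 sheds 73 kN: no online neighbours, lost.
Round 3 — N8 snaps.
  N8 sheds 102 kN to N5, N7: 51 each.
    N5: 42+51 = 93 > 60
    N7: 75+51 = 126 > 90
Round 4 — N5, N7 snap.
  N5 sheds 93 kN to N11: 93 each.
    N11: 122+93 = 215 > 160
  N7 sheds 126 kN to N11, N21, N24: 42 each.
    N11: 215+42 = 257 > 160
    N21: 42+42 = 84 ≤ 90
    N24: 100+42 = 142 ≤ 150
Round 5 — N11 snaps.
  N11 sheds 257 kN to N17: 257 each.
    N17: 50+257 = 307 > 90
Round 6 — N17 snaps.
  N17 sheds 307 kN to N24: 307 each.
    N24: 142+307 = 449 > 150
Round 7 — N24 snaps.
  N24 sheds 449 kN: no online neighbours, lost.
No further breaks.

N11, N17, N24, N26, N28, N4, N5, N7, N8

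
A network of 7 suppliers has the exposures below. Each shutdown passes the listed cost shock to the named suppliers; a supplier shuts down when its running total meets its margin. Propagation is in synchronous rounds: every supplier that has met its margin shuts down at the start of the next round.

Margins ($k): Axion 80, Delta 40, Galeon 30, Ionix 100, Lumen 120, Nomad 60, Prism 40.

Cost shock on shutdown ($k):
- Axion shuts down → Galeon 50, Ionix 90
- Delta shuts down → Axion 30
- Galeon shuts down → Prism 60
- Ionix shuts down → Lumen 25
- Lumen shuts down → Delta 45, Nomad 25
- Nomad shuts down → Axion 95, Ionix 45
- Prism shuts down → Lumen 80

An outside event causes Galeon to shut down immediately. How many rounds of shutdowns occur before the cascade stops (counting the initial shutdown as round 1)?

2

Round 1 — Galeon shuts down (initial).
  Prism: +60 → 60 ≥ 40
Round 2 — Prism shuts down.
  Lumen: +80 → 80 < 120
No further shutdowns.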